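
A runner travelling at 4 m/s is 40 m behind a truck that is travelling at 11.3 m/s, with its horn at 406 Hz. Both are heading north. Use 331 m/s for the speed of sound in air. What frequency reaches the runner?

397 Hz

The runner is behind, so the truck is moving away from it while the runner is moving toward the truck.
General Doppler shift: f' = f · (v + v_o)/(v + v_s).
f' = 406 × (331 + 4)/(331 + 11.3) = 406 × 335/342.3 ≈ 397 Hz.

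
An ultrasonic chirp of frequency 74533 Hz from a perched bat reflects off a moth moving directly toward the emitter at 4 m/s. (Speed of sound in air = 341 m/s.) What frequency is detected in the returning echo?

At the moth (a moving observer), f₁ = f₀ · (v + u)/v = 74533 × 345/341 ≈ 75407 Hz.
The reflection then acts as a moving source: f₂ = f₁ · v/(v − u) ≈ 76302 Hz.

76302 Hz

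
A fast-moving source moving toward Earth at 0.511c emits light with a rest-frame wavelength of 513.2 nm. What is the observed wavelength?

292.0 nm

Relativistic Doppler for wavelength: λ' = λ₀ · √((1 − β)/(1 + β)).
λ' = 513.2 × √(0.4890/1.5110) = 513.2 × 0.56888 ≈ 292.0 nm.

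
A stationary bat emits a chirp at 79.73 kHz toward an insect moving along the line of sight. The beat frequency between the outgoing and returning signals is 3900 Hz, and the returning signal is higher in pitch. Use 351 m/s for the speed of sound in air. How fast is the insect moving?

8.4 m/s

Double Doppler shift off a moving reflector: f₂ = f₀ · (v + u)/(v − u) (u > 0 toward emitter).
Returning signal is higher, so f₂ = f₀ + Δf = 79730 + 3900 = 83630 Hz.
Rearranging, u = v · (f₂ − f₀)/(f₂ + f₀) = 351 × 3900/163360 ≈ 8.4 m/s.
So the insect is moving at 8.4 m/s toward the emitter.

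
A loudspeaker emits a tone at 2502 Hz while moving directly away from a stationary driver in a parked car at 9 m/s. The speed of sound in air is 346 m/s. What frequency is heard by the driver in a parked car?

2439 Hz

With the source moving away from a stationary observer, f' = f · v/(v + v_s).
f' = 2502 × 346/(346 + 9) = 2502 × 346/355 ≈ 2439 Hz.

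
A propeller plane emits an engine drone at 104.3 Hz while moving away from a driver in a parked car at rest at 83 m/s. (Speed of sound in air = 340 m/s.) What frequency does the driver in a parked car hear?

84 Hz

Moving source, stationary observer: f' = f · v/(v + v_s) since the source is receding.
f' = 104.3 × 340/(340 + 83) = 104.3 × 340/423 ≈ 84 Hz.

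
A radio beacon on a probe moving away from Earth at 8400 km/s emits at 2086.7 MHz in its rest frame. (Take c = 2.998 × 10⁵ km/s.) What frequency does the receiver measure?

2029.0 MHz

β = v/c = 8400/299800 = 0.0280.
Relativistic Doppler for frequency: f' = f₀ · √((1 − β)/(1 + β)).
f' = 2086.7 × √(0.9720/1.0280) = 2086.7 × 0.97236 ≈ 2029.0 MHz.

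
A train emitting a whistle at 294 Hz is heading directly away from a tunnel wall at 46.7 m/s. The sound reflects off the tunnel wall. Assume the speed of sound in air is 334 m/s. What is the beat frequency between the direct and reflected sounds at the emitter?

The tunnel wall receives the sound from a moving source: f₁ = f₀ · v/(v + v_e) = 294 × 334/380.7 ≈ 257.9 Hz.
On the return leg the train is a moving observer: f₂ = f₁ · (v − v_e)/v = 257.9 × 287.3/334 ≈ 221.9 Hz.
Equivalently f₂ = f₀ · (v − v_e)/(v + v_e).
Beat against the emitted tone: |f₂ − f₀| = 2v_e·f₀/(v + v_e) = 2 × 46.7 × 294/380.7 ≈ 72 Hz.

72 Hz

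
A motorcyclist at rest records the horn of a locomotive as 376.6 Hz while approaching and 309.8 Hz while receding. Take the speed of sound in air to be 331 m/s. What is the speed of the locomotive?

f₁/f₂ = (v + v_s)/(v − v_s), so v_s = v · (f₁ − f₂)/(f₁ + f₂).
v_s = 331 × (376.6 − 309.8)/(376.6 + 309.8) = 331 × 66.8/686.4 ≈ 32 m/s.

32 m/s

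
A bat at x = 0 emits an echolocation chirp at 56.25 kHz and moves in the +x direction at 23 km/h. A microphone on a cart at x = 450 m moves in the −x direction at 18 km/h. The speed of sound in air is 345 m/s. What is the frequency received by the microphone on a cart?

23 km/h = 6.389 m/s; 18 km/h = 5 m/s.
The observer lies on the +x side, so the source is heading toward the observer and the observer is heading toward the source.
Both move, so f' = f · (v + v_o)/(v − v_s).
f' = 56.25 × (345 + 5)/(345 − 6.389) = 56.25 × 350/338.61 ≈ 58.1 kHz.

58.1 kHz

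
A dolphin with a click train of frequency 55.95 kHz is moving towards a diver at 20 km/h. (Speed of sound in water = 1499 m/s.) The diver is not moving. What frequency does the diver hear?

56.2 kHz

20 km/h = 5.556 m/s.
Only the source moves, toward the listener, so f' = f · v/(v − v_s).
f' = 55.95 × 1499/(1499 − 5.556) = 55.95 × 1499/1493 ≈ 56.2 kHz.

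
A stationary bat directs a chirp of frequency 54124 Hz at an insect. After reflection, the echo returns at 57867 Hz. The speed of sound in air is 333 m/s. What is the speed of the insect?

Double Doppler shift off a moving reflector: f₂ = f₀ · (v + u)/(v − u) (u > 0 toward emitter).
Rearranging, u = v · (f₂ − f₀)/(f₂ + f₀) = 333 × 3743/111991 ≈ 11.1 m/s.
So the insect is moving at 11.1 m/s toward the emitter.

11.1 m/s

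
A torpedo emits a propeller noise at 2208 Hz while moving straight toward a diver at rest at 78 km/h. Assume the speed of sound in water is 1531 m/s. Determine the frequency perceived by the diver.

78 km/h = 21.67 m/s.
Only the source moves, toward the listener, so f' = f · v/(v − v_s).
f' = 2208 × 1531/(1531 − 21.67) = 2208 × 1531/1509 ≈ 2240 Hz.

2240 Hz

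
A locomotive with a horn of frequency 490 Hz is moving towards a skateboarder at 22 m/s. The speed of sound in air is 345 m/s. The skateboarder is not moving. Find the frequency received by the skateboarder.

523 Hz

With the source moving toward a stationary observer, f' = f · v/(v − v_s).
f' = 490 × 345/(345 − 22) = 490 × 345/323 ≈ 523 Hz.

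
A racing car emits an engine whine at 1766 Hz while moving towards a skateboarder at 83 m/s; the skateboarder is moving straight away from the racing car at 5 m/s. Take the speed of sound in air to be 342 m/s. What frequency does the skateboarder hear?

2298 Hz

Both move, so f' = f · (v − v_o)/(v − v_s).
f' = 1766 × (342 − 5)/(342 − 83) = 1766 × 337/259 ≈ 2298 Hz.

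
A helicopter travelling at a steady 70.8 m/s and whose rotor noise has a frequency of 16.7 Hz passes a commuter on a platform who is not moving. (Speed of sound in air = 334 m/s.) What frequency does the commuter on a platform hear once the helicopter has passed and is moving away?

Receding: f₂ = f · v/(v + v_s) = 16.7 × 334/404.8 ≈ 13.8 Hz.

13.8 Hz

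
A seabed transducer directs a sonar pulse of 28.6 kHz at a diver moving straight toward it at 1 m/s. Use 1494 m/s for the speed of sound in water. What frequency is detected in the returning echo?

At the diver (a moving observer), f₁ = f₀ · (v + u)/v = 28.6 × 1495/1494 ≈ 28.6 kHz.
On reflection it acts as a source moving toward the stationary detector: f₂ = f₁ · v/(v − u) = 28.6 × 1494/1493 ≈ 28.6 kHz.
Equivalently f₂ = f₀ · (v + u)/(v − u).

28.6 kHz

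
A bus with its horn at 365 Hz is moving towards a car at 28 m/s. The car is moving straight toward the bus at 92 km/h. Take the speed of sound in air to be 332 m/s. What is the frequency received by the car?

92 km/h = 25.56 m/s.
General Doppler shift: f' = f · (v + v_o)/(v − v_s).
f' = 365 × (332 + 25.56)/(332 − 28) = 365 × 357.56/304 ≈ 429 Hz.

429 Hz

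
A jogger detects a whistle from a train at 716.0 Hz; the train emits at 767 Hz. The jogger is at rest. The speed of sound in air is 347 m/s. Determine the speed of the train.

f' < f, so the train is receding.
f' = f · v/(v + v_s) ⇒ v_s = v · |1 − f/f'|.
v_s = 347 × |1 − 767/716.0| = 347 × 0.07123 ≈ 24.7 m/s.

24.7 m/s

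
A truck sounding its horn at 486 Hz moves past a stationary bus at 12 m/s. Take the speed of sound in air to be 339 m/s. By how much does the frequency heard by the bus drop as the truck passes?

Approaching: f₁ = f · v/(v − v_s) = 486 × 339/327 ≈ 503.8 Hz.
Receding: f₂ = f · v/(v + v_s) = 486 × 339/351 ≈ 469.4 Hz.
Drop: f₁ − f₂ = 2f·v·v_s/(v² − v_s²) = 2 × 486 × 339 × 12/(339² − 12²) ≈ 34.5 Hz.

34.5 Hz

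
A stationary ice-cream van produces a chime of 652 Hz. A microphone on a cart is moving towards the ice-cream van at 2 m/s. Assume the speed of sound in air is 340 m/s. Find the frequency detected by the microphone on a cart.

656 Hz

Moving observer, stationary source: f' = f · (v + v_o)/v.
f' = 652 × (340 + 2)/340 = 652 × 342/340 ≈ 656 Hz.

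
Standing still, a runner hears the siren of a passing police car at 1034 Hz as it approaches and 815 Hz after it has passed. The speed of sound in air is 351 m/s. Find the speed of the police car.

f₁/f₂ = (v + v_s)/(v − v_s), so v_s = v · (f₁ − f₂)/(f₁ + f₂).
v_s = 351 × (1034 − 815)/(1034 + 815) = 351 × 219/1849 ≈ 42 m/s.

42 m/s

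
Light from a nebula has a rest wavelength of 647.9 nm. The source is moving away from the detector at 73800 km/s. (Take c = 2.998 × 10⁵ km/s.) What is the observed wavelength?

β = v/c = 73800/299800 = 0.2462.
Relativistic Doppler for wavelength: λ' = λ₀ · √((1 + β)/(1 − β)).
λ' = 647.9 × √(1.2462/0.7538) = 647.9 × 1.28573 ≈ 833.0 nm.

833.0 nm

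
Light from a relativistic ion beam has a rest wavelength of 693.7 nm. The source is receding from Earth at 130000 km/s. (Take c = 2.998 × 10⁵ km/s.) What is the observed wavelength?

1103.7 nm

β = v/c = 130000/299800 = 0.4336.
Relativistic Doppler for wavelength: λ' = λ₀ · √((1 + β)/(1 − β)).
λ' = 693.7 × √(1.4336/0.5664) = 693.7 × 1.59098 ≈ 1103.7 nm.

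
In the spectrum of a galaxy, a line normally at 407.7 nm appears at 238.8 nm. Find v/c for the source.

0.489c

λ'/λ₀ = 0.5857 < 1 (blueshift), so the source is approaching.
λ'/λ₀ = √((1 − β)/(1 + β)) for an approaching source ⇒ β = (1 − r²)/(1 + r²) with r = λ'/λ₀.
β = (1 − 0.3431)/(1 + 0.3431) ≈ 0.489.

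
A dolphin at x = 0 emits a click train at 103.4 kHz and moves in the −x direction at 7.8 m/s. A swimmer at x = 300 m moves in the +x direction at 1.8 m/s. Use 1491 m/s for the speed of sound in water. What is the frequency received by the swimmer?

The observer lies on the +x side, so the source is heading away from the observer and the observer is heading away from the source.
Both move, so f' = f · (v − v_o)/(v + v_s).
f' = 103.4 × (1491 − 1.8)/(1491 + 7.8) = 103.4 × 1489.2/1498.8 ≈ 102.7 kHz.

102.7 kHz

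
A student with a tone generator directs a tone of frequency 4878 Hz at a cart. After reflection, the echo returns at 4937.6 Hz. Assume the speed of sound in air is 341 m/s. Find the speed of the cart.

2.07 m/s

Double Doppler shift off a moving reflector: f₂ = f₀ · (v + u)/(v − u) (u > 0 toward emitter).
Rearranging, u = v · (f₂ − f₀)/(f₂ + f₀) = 341 × 59.6/9815.6 ≈ 2.07 m/s.
So the cart is moving at 2.07 m/s toward the emitter.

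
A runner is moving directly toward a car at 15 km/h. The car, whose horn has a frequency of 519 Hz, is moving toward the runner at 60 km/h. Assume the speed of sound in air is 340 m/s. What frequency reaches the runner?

60 km/h = 16.67 m/s; 15 km/h = 4.167 m/s.
Both move, so f' = f · (v + v_o)/(v − v_s).
f' = 519 × (340 + 4.167)/(340 − 16.67) = 519 × 344.17/323.33 ≈ 552 Hz.

552 Hz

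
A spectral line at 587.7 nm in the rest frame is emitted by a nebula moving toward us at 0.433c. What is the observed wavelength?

Relativistic Doppler for wavelength: λ' = λ₀ · √((1 − β)/(1 + β)).
λ' = 587.7 × √(0.5670/1.4330) = 587.7 × 0.62903 ≈ 369.7 nm.

369.7 nm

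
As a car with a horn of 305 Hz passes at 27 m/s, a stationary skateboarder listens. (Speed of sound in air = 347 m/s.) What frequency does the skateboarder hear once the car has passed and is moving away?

Receding: f₂ = f · v/(v + v_s) = 305 × 347/374 ≈ 283 Hz.

283 Hz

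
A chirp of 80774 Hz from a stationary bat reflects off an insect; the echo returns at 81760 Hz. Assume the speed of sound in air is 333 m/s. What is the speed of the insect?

2.02 m/s

Double Doppler shift off a moving reflector: f₂ = f₀ · (v + u)/(v − u) (u > 0 toward emitter).
Rearranging, u = v · (f₂ − f₀)/(f₂ + f₀) = 333 × 986/162534 ≈ 2.02 m/s.
So the insect is moving at 2.02 m/s toward the emitter.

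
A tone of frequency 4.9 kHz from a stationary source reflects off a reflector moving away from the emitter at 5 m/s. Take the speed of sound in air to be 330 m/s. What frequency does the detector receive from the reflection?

4.75 kHz

The reflector first receives the wave as a moving observer: f₁ = f₀ · (v − u)/v = 4.9 × (330 − 5)/330 ≈ 4.83 kHz.
On reflection it acts as a source moving away from the stationary detector: f₂ = f₁ · v/(v + u) = 4.83 × 330/335 ≈ 4.75 kHz.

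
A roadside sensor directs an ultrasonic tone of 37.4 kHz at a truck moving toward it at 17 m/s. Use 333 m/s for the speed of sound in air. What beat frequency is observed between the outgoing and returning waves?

4024 Hz

At the truck (a moving observer), f₁ = f₀ · (v + u)/v = 37.4 × 350/333 ≈ 39.31 kHz.
On reflection it acts as a source moving toward the stationary detector: f₂ = f₁ · v/(v − u) = 39.31 × 333/316 ≈ 41.42 kHz.
Equivalently f₂ = f₀ · (v + u)/(v − u).
Beat frequency (with f₀ = 37400 Hz): |f₂ − f₀| = 2u·f₀/(v − u) = 2 × 17 × 37400/316 ≈ 4024 Hz.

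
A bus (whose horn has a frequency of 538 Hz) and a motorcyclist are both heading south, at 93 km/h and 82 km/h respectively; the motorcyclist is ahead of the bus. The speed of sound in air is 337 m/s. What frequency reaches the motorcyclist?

93 km/h = 25.83 m/s; 82 km/h = 22.78 m/s.
The motorcyclist is ahead, so the bus is moving toward it while the motorcyclist is moving away from the bus.
With source approaching and observer receding, f' = f · (v − v_o)/(v − v_s).
f' = 538 × (337 − 22.78)/(337 − 25.83) = 538 × 314.22/311.17 ≈ 543 Hz.

543 Hz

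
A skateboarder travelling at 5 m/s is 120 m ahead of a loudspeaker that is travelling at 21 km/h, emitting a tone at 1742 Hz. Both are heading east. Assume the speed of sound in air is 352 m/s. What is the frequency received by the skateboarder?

1746 Hz

21 km/h = 5.833 m/s.
The skateboarder is ahead, so the loudspeaker is moving toward it while the skateboarder is moving away from the loudspeaker.
With source approaching and observer receding, f' = f · (v − v_o)/(v − v_s).
f' = 1742 × (352 − 5)/(352 − 5.833) = 1742 × 347/346.17 ≈ 1746 Hz.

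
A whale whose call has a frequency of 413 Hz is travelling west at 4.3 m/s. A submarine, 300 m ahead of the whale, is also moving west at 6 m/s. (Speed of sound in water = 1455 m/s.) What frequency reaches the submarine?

413 Hz

The submarine is ahead, so the whale is moving toward it while the submarine is moving away from the whale.
With source approaching and observer receding, f' = f · (v − v_o)/(v − v_s).
f' = 413 × (1455 − 6)/(1455 − 4.3) = 413 × 1449/1450.7 ≈ 413 Hz.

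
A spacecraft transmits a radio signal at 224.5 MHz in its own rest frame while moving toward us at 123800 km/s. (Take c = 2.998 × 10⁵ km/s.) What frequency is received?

348.3 MHz

β = v/c = 123800/299800 = 0.4129.
Relativistic Doppler for frequency: f' = f₀ · √((1 + β)/(1 − β)).
f' = 224.5 × √(1.4129/0.5871) = 224.5 × 1.55139 ≈ 348.3 MHz.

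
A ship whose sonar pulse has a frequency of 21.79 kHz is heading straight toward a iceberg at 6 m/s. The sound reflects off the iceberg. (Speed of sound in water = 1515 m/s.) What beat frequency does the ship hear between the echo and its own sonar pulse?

The iceberg receives the sound from a moving source: f₁ = f₀ · v/(v − v_e) = 21.79 × 1515/1509 ≈ 21.8766 kHz.
On the return leg the ship is a moving observer: f₂ = f₁ · (v + v_e)/v = 21.8766 × 1521/1515 ≈ 21.9633 kHz.
Beat against the emitted tone (with f₀ = 21790 Hz): |f₂ − f₀| = 2v_e·f₀/(v − v_e) = 2 × 6 × 21790/1509 ≈ 173 Hz.

173 Hz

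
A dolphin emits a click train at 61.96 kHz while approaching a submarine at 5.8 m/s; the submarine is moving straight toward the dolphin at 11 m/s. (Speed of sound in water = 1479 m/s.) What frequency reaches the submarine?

62.7 kHz

With source approaching and observer approaching, f' = f · (v + v_o)/(v − v_s).
f' = 61.96 × (1479 + 11)/(1479 − 5.8) = 61.96 × 1490/1473.2 ≈ 62.7 kHz.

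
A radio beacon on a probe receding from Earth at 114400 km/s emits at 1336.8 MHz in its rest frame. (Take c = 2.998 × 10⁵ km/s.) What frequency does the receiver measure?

894.4 MHz

β = v/c = 114400/299800 = 0.3816.
Relativistic Doppler for frequency: f' = f₀ · √((1 − β)/(1 + β)).
f' = 1336.8 × √(0.6184/1.3816) = 1336.8 × 0.66904 ≈ 894.4 MHz.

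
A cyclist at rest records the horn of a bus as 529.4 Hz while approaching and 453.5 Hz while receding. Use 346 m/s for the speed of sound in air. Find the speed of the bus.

27 m/s

f₁/f₂ = (v + v_s)/(v − v_s), so v_s = v · (f₁ − f₂)/(f₁ + f₂).
v_s = 346 × (529.4 − 453.5)/(529.4 + 453.5) = 346 × 75.9/982.9 ≈ 27 m/s.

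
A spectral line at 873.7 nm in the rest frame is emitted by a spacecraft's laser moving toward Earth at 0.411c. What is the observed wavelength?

Relativistic Doppler for wavelength: λ' = λ₀ · √((1 − β)/(1 + β)).
λ' = 873.7 × √(0.5890/1.4110) = 873.7 × 0.64609 ≈ 564.5 nm.

564.5 nm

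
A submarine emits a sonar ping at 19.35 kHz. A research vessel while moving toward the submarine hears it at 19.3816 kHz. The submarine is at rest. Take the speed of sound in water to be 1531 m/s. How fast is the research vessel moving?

f' = f · (v + v_o)/v ⇒ v_o = v · |f'/f − 1|.
v_o = 1531 × |19.3816/19.35 − 1| = 1531 × 0.001633 ≈ 2.50 m/s.

2.50 m/s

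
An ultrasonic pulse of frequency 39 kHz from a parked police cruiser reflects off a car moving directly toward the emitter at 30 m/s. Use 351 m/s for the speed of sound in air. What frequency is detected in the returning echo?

46.3 kHz

At the car (a moving observer), f₁ = f₀ · (v + u)/v = 39 × 381/351 ≈ 42.3 kHz.
On reflection it acts as a source moving toward the stationary detector: f₂ = f₁ · v/(v − u) = 42.3 × 351/321 ≈ 46.3 kHz.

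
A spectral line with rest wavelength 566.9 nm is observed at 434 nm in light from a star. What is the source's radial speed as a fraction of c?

λ'/λ₀ = 0.7656 < 1 (blueshift), so the source is approaching.
λ'/λ₀ = √((1 − β)/(1 + β)) for an approaching source ⇒ β = (1 − r²)/(1 + r²) with r = λ'/λ₀.
β = (1 − 0.5861)/(1 + 0.5861) ≈ 0.261.

0.261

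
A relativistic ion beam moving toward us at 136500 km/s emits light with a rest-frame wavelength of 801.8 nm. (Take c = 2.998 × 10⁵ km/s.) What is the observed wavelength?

β = v/c = 136500/299800 = 0.4553.
Relativistic Doppler for wavelength: λ' = λ₀ · √((1 − β)/(1 + β)).
λ' = 801.8 × √(0.5447/1.4553) = 801.8 × 0.61179 ≈ 490.5 nm.

490.5 nm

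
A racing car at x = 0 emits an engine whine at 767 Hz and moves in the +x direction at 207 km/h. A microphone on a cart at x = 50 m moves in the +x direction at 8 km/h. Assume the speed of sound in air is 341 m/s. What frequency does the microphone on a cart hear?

207 km/h = 57.5 m/s; 8 km/h = 2.222 m/s.
The observer lies on the +x side, so the source is heading toward the observer and the observer is heading away from the source.
With source approaching and observer receding, f' = f · (v − v_o)/(v − v_s).
f' = 767 × (341 − 2.222)/(341 − 57.5) = 767 × 338.78/283.5 ≈ 917 Hz.

917 Hz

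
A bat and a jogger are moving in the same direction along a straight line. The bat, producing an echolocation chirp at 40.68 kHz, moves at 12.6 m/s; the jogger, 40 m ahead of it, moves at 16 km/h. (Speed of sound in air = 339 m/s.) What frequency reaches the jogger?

41.7 kHz

16 km/h = 4.444 m/s.
The jogger is ahead, so the bat is moving toward it while the jogger is moving away from the bat.
With source approaching and observer receding, f' = f · (v − v_o)/(v − v_s).
f' = 40.68 × (339 − 4.444)/(339 − 12.6) = 40.68 × 334.56/326.4 ≈ 41.7 kHz.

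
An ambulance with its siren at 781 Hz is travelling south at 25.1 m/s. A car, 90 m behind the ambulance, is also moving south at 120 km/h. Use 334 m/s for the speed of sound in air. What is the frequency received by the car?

799 Hz

120 km/h = 33.33 m/s.
The car is behind, so the ambulance is moving away from it while the car is moving toward the ambulance.
Both move, so f' = f · (v + v_o)/(v + v_s).
f' = 781 × (334 + 33.33)/(334 + 25.1) = 781 × 367.33/359.1 ≈ 799 Hz.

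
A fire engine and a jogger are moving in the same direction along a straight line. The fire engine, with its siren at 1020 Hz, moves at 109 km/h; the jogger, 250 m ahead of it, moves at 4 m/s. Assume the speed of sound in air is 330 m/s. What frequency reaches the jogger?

1109 Hz

109 km/h = 30.28 m/s.
The jogger is ahead, so the fire engine is moving toward it while the jogger is moving away from the fire engine.
General Doppler shift: f' = f · (v − v_o)/(v − v_s).
f' = 1020 × (330 − 4)/(330 − 30.28) = 1020 × 326/299.72 ≈ 1109 Hz.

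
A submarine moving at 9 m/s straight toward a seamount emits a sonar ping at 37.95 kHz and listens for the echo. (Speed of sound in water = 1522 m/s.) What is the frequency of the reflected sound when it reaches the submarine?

38.4 kHz

The seamount receives the sound from a moving source: f₁ = f₀ · v/(v − v_e) = 37.95 × 1522/1513 ≈ 38.2 kHz.
On the return leg the submarine is a moving observer: f₂ = f₁ · (v + v_e)/v = 38.2 × 1531/1522 ≈ 38.4 kHz.
Equivalently f₂ = f₀ · (v + v_e)/(v − v_e).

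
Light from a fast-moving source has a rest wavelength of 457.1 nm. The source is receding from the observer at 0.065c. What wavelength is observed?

Relativistic Doppler for wavelength: λ' = λ₀ · √((1 + β)/(1 − β)).
λ' = 457.1 × √(1.0650/0.9350) = 457.1 × 1.06726 ≈ 487.8 nm.

487.8 nm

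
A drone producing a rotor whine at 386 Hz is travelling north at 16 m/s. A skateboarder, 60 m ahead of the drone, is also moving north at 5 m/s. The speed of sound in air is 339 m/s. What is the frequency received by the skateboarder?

399 Hz

The skateboarder is ahead, so the drone is moving toward it while the skateboarder is moving away from the drone.
With source approaching and observer receding, f' = f · (v − v_o)/(v − v_s).
f' = 386 × (339 − 5)/(339 − 16) = 386 × 334/323 ≈ 399 Hz.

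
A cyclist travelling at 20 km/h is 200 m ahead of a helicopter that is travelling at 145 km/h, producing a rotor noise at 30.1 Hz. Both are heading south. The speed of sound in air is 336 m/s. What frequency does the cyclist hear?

33.6 Hz

145 km/h = 40.28 m/s; 20 km/h = 5.556 m/s.
The cyclist is ahead, so the helicopter is moving toward it while the cyclist is moving away from the helicopter.
With source approaching and observer receding, f' = f · (v − v_o)/(v − v_s).
f' = 30.1 × (336 − 5.556)/(336 − 40.28) = 30.1 × 330.44/295.72 ≈ 33.6 Hz.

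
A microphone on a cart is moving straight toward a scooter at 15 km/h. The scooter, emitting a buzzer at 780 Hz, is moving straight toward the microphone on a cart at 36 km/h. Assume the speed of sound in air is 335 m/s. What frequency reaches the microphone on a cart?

814 Hz

36 km/h = 10 m/s; 15 km/h = 4.167 m/s.
General Doppler shift: f' = f · (v + v_o)/(v − v_s).
f' = 780 × (335 + 4.167)/(335 − 10) = 780 × 339.17/325 ≈ 814 Hz.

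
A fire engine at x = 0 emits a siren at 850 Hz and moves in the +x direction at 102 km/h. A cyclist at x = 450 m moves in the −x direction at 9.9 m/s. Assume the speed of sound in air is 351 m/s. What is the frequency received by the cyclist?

102 km/h = 28.33 m/s.
The observer lies on the +x side, so the source is heading toward the observer and the observer is heading toward the source.
Both move, so f' = f · (v + v_o)/(v − v_s).
f' = 850 × (351 + 9.9)/(351 − 28.33) = 850 × 360.9/322.67 ≈ 951 Hz.

951 Hz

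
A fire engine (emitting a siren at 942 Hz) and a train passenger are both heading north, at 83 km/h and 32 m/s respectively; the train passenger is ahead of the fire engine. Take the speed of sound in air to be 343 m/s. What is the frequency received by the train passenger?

916 Hz

83 km/h = 23.06 m/s.
The train passenger is ahead, so the fire engine is moving toward it while the train passenger is moving away from the fire engine.
General Doppler shift: f' = f · (v − v_o)/(v − v_s).
f' = 942 × (343 − 32)/(343 − 23.06) = 942 × 311/319.94 ≈ 916 Hz.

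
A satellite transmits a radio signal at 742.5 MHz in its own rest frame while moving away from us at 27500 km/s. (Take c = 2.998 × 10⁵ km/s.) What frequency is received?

β = v/c = 27500/299800 = 0.0917.
Relativistic Doppler for frequency: f' = f₀ · √((1 − β)/(1 + β)).
f' = 742.5 × √(0.9083/1.0917) = 742.5 × 0.91212 ≈ 677.2 MHz.

677.2 MHz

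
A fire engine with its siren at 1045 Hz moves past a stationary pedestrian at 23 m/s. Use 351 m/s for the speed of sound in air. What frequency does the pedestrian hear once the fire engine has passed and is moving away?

981 Hz

Receding: f₂ = f · v/(v + v_s) = 1045 × 351/374 ≈ 981 Hz.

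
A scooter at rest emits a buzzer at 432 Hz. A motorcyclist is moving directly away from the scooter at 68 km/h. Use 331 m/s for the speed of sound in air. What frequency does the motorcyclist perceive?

68 km/h = 18.89 m/s.
Moving observer, stationary source: f' = f · (v − v_o)/v.
f' = 432 × (331 − 18.89)/331 = 432 × 312.11/331 ≈ 407 Hz.

407 Hz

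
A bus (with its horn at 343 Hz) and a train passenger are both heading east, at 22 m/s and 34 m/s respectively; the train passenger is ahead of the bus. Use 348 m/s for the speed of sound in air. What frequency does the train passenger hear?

The train passenger is ahead, so the bus is moving toward it while the train passenger is moving away from the bus.
General Doppler shift: f' = f · (v − v_o)/(v − v_s).
f' = 343 × (348 − 34)/(348 − 22) = 343 × 314/326 ≈ 330 Hz.

330 Hz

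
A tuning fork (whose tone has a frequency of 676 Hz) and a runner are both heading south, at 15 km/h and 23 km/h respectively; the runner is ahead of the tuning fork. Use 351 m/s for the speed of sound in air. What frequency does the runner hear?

15 km/h = 4.167 m/s; 23 km/h = 6.389 m/s.
The runner is ahead, so the tuning fork is moving toward it while the runner is moving away from the tuning fork.
Both move, so f' = f · (v − v_o)/(v − v_s).
f' = 676 × (351 − 6.389)/(351 − 4.167) = 676 × 344.61/346.83 ≈ 672 Hz.

672 Hz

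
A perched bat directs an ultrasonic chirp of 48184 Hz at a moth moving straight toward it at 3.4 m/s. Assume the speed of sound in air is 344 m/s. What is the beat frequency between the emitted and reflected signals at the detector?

962 Hz

At the moth (a moving observer), f₁ = f₀ · (v + u)/v = 48184 × 347.4/344 ≈ 48660 Hz.
The reflection then acts as a moving source: f₂ = f₁ · v/(v − u) ≈ 49146 Hz.
Equivalently f₂ = f₀ · (v + u)/(v − u).
Beat frequency: |f₂ − f₀| = 2u·f₀/(v − u) = 2 × 3.4 × 48184/340.6 ≈ 962 Hz.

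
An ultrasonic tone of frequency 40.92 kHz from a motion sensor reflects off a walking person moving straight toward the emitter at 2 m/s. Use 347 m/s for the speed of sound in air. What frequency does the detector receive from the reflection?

At the walking person (a moving observer), f₁ = f₀ · (v + u)/v = 40.92 × 349/347 ≈ 41.2 kHz.
On reflection it acts as a source moving toward the stationary detector: f₂ = f₁ · v/(v − u) = 41.2 × 347/345 ≈ 41.4 kHz.

41.4 kHz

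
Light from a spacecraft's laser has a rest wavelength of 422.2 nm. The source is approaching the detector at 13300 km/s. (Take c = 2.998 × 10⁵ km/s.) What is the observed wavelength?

403.9 nm

β = v/c = 13300/299800 = 0.0444.
Relativistic Doppler for wavelength: λ' = λ₀ · √((1 − β)/(1 + β)).
λ' = 422.2 × √(0.9556/1.0444) = 422.2 × 0.95658 ≈ 403.9 nm.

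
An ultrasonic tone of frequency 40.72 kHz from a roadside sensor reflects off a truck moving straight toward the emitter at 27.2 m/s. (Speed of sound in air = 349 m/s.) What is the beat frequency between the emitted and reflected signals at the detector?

The truck first receives the wave as a moving observer: f₁ = f₀ · (v + u)/v = 40.72 × (349 + 27.2)/349 ≈ 43.89 kHz.
On reflection it acts as a source moving toward the stationary detector: f₂ = f₁ · v/(v − u) = 43.89 × 349/321.8 ≈ 47.60 kHz.
Equivalently f₂ = f₀ · (v + u)/(v − u).
Beat frequency (with f₀ = 40720 Hz): |f₂ − f₀| = 2u·f₀/(v − u) = 2 × 27.2 × 40720/321.8 ≈ 6884 Hz.

6884 Hz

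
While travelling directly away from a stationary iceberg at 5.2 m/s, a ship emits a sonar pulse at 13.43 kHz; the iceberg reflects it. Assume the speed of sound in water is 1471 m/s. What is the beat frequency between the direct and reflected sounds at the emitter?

95 Hz

The iceberg receives the sound from a moving source: f₁ = f₀ · v/(v + v_e) = 13.43 × 1471/1476.2 ≈ 13.3827 kHz.
On the return leg the ship is a moving observer: f₂ = f₁ · (v − v_e)/v = 13.3827 × 1465.8/1471 ≈ 13.3354 kHz.
Beat against the emitted tone (with f₀ = 13430 Hz): |f₂ − f₀| = 2v_e·f₀/(v + v_e) = 2 × 5.2 × 13430/1476.2 ≈ 95 Hz.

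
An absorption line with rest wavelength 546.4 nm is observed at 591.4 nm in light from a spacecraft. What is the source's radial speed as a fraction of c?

λ'/λ₀ = 1.0824 > 1 (redshift), so the source is receding.
λ'/λ₀ = √((1 + β)/(1 − β)) for a receding source ⇒ β = (r² − 1)/(r² + 1) with r = λ'/λ₀.
β = (1.1715 − 1)/(1.1715 + 1) ≈ 0.079.

0.079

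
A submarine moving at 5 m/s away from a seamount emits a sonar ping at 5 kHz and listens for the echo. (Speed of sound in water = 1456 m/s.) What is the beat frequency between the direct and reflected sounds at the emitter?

The seamount receives the sound from a moving source: f₁ = f₀ · v/(v + v_e) = 5 × 1456/1461 ≈ 4.9829 kHz.
On the return leg the submarine is a moving observer: f₂ = f₁ · (v − v_e)/v = 4.9829 × 1451/1456 ≈ 4.9658 kHz.
Beat against the emitted tone (with f₀ = 5000 Hz): |f₂ − f₀| = 2v_e·f₀/(v + v_e) = 2 × 5 × 5000/1461 ≈ 34.2 Hz.

34.2 Hz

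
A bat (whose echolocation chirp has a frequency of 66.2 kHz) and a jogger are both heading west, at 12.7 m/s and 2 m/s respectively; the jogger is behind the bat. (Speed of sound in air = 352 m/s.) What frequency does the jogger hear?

The jogger is behind, so the bat is moving away from it while the jogger is moving toward the bat.
With source receding and observer approaching, f' = f · (v + v_o)/(v + v_s).
f' = 66.2 × (352 + 2)/(352 + 12.7) = 66.2 × 354/364.7 ≈ 64.3 kHz.

64.3 kHz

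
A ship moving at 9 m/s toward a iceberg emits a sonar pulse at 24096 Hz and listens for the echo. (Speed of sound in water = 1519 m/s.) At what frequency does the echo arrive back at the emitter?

The iceberg receives the sound from a moving source: f₁ = f₀ · v/(v − v_e) = 24096 × 1519/1510 ≈ 24240 Hz.
On the return leg the ship is a moving observer: f₂ = f₁ · (v + v_e)/v = 24240 × 1528/1519 ≈ 24383 Hz.

24383 Hz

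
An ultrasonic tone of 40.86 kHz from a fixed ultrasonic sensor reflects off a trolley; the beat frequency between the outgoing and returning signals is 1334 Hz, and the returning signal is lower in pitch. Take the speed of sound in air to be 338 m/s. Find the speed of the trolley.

Double Doppler shift off a moving reflector: f₂ = f₀ · (v + u)/(v − u) (u > 0 toward emitter).
Returning signal is lower, so f₂ = f₀ − Δf = 40860 − 1334 = 39526 Hz.
Rearranging, u = v · (f₂ − f₀)/(f₂ + f₀) = 338 × -1334/80386 ≈ -5.6 m/s.
So the trolley is moving at 5.6 m/s away from the emitter.

5.6 m/s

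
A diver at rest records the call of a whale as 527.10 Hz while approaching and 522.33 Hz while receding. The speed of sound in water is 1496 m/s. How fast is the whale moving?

f₁/f₂ = (v + v_s)/(v − v_s), so v_s = v · (f₁ − f₂)/(f₁ + f₂).
v_s = 1496 × (527.10 − 522.33)/(527.10 + 522.33) = 1496 × 4.77/1049.43 ≈ 6.8 m/s.

6.8 m/s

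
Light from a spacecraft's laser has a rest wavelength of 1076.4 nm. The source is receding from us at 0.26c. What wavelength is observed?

1404.6 nm

Relativistic Doppler for wavelength: λ' = λ₀ · √((1 + β)/(1 − β)).
λ' = 1076.4 × √(1.2600/0.7400) = 1076.4 × 1.30488 ≈ 1404.6 nm.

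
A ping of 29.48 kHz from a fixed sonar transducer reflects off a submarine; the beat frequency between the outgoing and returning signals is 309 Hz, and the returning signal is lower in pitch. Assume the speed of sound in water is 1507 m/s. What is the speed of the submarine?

7.9 m/s

Double Doppler shift off a moving reflector: f₂ = f₀ · (v + u)/(v − u) (u > 0 toward emitter).
Returning signal is lower, so f₂ = f₀ − Δf = 29480 − 309 = 29171 Hz.
Rearranging, u = v · (f₂ − f₀)/(f₂ + f₀) = 1507 × -309/58651 ≈ -7.9 m/s.
So the submarine is moving at 7.9 m/s away from the emitter.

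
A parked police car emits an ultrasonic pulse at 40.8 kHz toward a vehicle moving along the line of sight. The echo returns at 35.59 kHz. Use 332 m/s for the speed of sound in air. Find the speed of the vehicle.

22.6 m/s

Double Doppler shift off a moving reflector: f₂ = f₀ · (v + u)/(v − u) (u > 0 toward emitter).
Rearranging, u = v · (f₂ − f₀)/(f₂ + f₀) = 332 × -5.21/76.39 ≈ -22.6 m/s.
So the vehicle is moving at 22.6 m/s away from the emitter.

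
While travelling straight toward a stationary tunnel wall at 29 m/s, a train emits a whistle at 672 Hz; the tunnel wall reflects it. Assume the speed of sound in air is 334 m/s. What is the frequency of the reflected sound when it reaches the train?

800 Hz

The tunnel wall receives the sound from a moving source: f₁ = f₀ · v/(v − v_e) = 672 × 334/305 ≈ 736 Hz.
On the return leg the train is a moving observer: f₂ = f₁ · (v + v_e)/v = 736 × 363/334 ≈ 800 Hz.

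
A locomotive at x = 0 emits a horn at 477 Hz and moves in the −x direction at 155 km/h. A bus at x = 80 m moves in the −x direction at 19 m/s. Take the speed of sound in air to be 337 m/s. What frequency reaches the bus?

155 km/h = 43.06 m/s.
The observer lies on the +x side, so the source is heading away from the observer and the observer is heading toward the source.
With source receding and observer approaching, f' = f · (v + v_o)/(v + v_s).
f' = 477 × (337 + 19)/(337 + 43.06) = 477 × 356/380.06 ≈ 447 Hz.

447 Hz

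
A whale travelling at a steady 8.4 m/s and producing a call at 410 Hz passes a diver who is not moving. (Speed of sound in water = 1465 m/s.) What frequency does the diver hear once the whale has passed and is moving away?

408 Hz

Receding: f₂ = f · v/(v + v_s) = 410 × 1465/1473.4 ≈ 408 Hz.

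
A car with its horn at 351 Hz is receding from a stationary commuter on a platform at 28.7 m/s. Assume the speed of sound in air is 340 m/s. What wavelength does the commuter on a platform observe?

1.05 m

Moving source, stationary observer: f' = f · v/(v + v_s) since the source is receding.
f' = 351 × 340/(340 + 28.7) ≈ 324 Hz.
λ' = v/f' = 340/323.678 ≈ 1.05 m.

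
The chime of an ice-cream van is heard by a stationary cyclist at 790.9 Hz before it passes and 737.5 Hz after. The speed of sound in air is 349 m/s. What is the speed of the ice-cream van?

f₁/f₂ = (v + v_s)/(v − v_s), so v_s = v · (f₁ − f₂)/(f₁ + f₂).
v_s = 349 × (790.9 − 737.5)/(790.9 + 737.5) = 349 × 53.4/1528.4 ≈ 12.2 m/s.

12.2 m/s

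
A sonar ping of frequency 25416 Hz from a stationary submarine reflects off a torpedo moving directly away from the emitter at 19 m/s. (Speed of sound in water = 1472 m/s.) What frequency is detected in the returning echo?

24768 Hz

At the torpedo (a moving observer), f₁ = f₀ · (v − u)/v = 25416 × 1453/1472 ≈ 25088 Hz.
The reflection then acts as a moving source: f₂ = f₁ · v/(v + u) ≈ 24768 Hz.
Equivalently f₂ = f₀ · (v − u)/(v + u).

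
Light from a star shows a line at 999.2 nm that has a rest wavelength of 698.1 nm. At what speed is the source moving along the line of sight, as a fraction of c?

0.344

λ'/λ₀ = 1.4313 > 1 (redshift), so the source is receding.
λ'/λ₀ = √((1 + β)/(1 − β)) for a receding source ⇒ β = (r² − 1)/(r² + 1) with r = λ'/λ₀.
β = (2.0487 − 1)/(2.0487 + 1) ≈ 0.344.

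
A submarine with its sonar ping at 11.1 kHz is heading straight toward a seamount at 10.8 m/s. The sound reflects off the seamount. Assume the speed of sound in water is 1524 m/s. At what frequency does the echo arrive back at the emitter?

The seamount receives the sound from a moving source: f₁ = f₀ · v/(v − v_e) = 11.1 × 1524/1513.2 ≈ 11.18 kHz.
On the return leg the submarine is a moving observer: f₂ = f₁ · (v + v_e)/v = 11.18 × 1534.8/1524 ≈ 11.26 kHz.

11.26 kHz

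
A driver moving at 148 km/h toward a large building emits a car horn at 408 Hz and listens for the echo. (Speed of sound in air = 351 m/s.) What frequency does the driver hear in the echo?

148 km/h = 41.11 m/s.
The large building receives the sound from a moving source: f₁ = f₀ · v/(v − v_e) = 408 × 351/309.89 ≈ 462 Hz.
On the return leg the driver is a moving observer: f₂ = f₁ · (v + v_e)/v = 462 × 392.11/351 ≈ 516 Hz.
Equivalently f₂ = f₀ · (v + v_e)/(v − v_e).

516 Hz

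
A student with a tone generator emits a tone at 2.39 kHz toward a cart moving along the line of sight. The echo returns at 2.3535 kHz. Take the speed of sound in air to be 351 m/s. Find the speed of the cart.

Double Doppler shift off a moving reflector: f₂ = f₀ · (v + u)/(v − u) (u > 0 toward emitter).
Rearranging, u = v · (f₂ − f₀)/(f₂ + f₀) = 351 × -0.0365/4.7435 ≈ -2.70 m/s.
So the cart is moving at 2.70 m/s away from the emitter.

2.70 m/s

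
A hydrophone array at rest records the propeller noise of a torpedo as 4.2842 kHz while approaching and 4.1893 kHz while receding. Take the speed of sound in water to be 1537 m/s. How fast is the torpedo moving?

17.2 m/s

f₁/f₂ = (v + v_s)/(v − v_s), so v_s = v · (f₁ − f₂)/(f₁ + f₂).
v_s = 1537 × (4.2842 − 4.1893)/(4.2842 + 4.1893) = 1537 × 0.0949/8.4735 ≈ 17.2 m/s.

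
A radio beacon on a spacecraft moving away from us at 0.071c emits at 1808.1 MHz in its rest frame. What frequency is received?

Relativistic Doppler for frequency: f' = f₀ · √((1 − β)/(1 + β)).
f' = 1808.1 × √(0.9290/1.0710) = 1808.1 × 0.93135 ≈ 1684.0 MHz.

1684.0 MHz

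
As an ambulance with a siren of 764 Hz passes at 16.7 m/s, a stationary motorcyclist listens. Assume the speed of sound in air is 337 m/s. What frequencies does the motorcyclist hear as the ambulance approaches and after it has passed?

804 Hz approaching; 728 Hz receding

Approaching: f₁ = f · v/(v − v_s) = 764 × 337/320.3 ≈ 804 Hz.
Receding: f₂ = f · v/(v + v_s) = 764 × 337/353.7 ≈ 728 Hz.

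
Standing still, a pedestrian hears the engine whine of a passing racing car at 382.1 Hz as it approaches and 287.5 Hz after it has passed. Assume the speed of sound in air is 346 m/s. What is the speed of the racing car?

49 m/s

f₁/f₂ = (v + v_s)/(v − v_s), so v_s = v · (f₁ − f₂)/(f₁ + f₂).
v_s = 346 × (382.1 − 287.5)/(382.1 + 287.5) = 346 × 94.6/669.6 ≈ 49 m/s.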